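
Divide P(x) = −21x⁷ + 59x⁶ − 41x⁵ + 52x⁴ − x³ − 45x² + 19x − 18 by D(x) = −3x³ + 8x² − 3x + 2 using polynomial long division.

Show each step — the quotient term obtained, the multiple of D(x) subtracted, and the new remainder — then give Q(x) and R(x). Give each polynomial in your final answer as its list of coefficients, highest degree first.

Q = [7, -1, 4, -1, -7]; R = [-4]

Step 1: lead(−21x⁷ + 59x⁶ − 41x⁵ + 52x⁴ − x³ − 45x² + 19x − 18) ÷ lead(D) = −21x⁷ ÷ −3x³ = 7x⁴. Subtract (7x⁴)·D = −21x⁷ + 56x⁶ − 21x⁵ + 14x⁴. Remainder: 3x⁶ − 20x⁵ + 38x⁴ − x³ − 45x² + 19x − 18.
Step 2: lead(3x⁶ − 20x⁵ + 38x⁴ − x³ − 45x² + 19x − 18) ÷ lead(D) = 3x⁶ ÷ −3x³ = −x³. Subtract (−x³)·D = 3x⁶ − 8x⁵ + 3x⁴ − 2x³. Remainder: −12x⁵ + 35x⁴ + x³ − 45x² + 19x − 18.
Step 3: lead(−12x⁵ + 35x⁴ + x³ − 45x² + 19x − 18) ÷ lead(D) = −12x⁵ ÷ −3x³ = 4x². Subtract (4x²)·D = −12x⁵ + 32x⁴ − 12x³ + 8x². Remainder: 3x⁴ + 13x³ − 53x² + 19x − 18.
Step 4: lead(3x⁴ + 13x³ − 53x² + 19x − 18) ÷ lead(D) = 3x⁴ ÷ −3x³ = −x. Subtract (−x)·D = 3x⁴ − 8x³ + 3x² − 2x. Remainder: 21x³ − 56x² + 21x − 18.
Step 5: lead(21x³ − 56x² + 21x − 18) ÷ lead(D) = 21x³ ÷ −3x³ = −7. Subtract (−7)·D = 21x³ − 56x² + 21x − 14. Remainder: −4.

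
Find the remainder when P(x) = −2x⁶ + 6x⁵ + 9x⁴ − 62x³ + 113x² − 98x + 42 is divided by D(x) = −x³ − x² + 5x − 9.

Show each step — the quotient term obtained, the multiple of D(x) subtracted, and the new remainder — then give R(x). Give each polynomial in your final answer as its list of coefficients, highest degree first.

R = [-9, 8, -3]

Step 1: lead(−2x⁶ + 6x⁵ + 9x⁴ − 62x³ + 113x² − 98x + 42) ÷ lead(D) = −2x⁶ ÷ −x³ = 2x³. Subtract (2x³)·D = −2x⁶ − 2x⁵ + 10x⁴ − 18x³. Remainder: 8x⁵ − x⁴ − 44x³ + 113x² − 98x + 42.
Step 2: lead(8x⁵ − x⁴ − 44x³ + 113x² − 98x + 42) ÷ lead(D) = 8x⁵ ÷ −x³ = −8x². Subtract (−8x²)·D = 8x⁵ + 8x⁴ − 40x³ + 72x². Remainder: −9x⁴ − 4x³ + 41x² − 98x + 42.
Step 3: lead(−9x⁴ − 4x³ + 41x² − 98x + 42) ÷ lead(D) = −9x⁴ ÷ −x³ = 9x. Subtract (9x)·D = −9x⁴ − 9x³ + 45x² − 81x. Remainder: 5x³ − 4x² − 17x + 42.
Step 4: lead(5x³ − 4x² − 17x + 42) ÷ lead(D) = 5x³ ÷ −x³ = −5. Subtract (−5)·D = 5x³ + 5x² − 25x + 45. Remainder: −9x² + 8x − 3.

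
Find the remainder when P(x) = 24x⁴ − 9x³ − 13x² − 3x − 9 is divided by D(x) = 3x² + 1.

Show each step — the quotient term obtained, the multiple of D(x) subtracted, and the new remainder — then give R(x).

Step 1: lead(24x⁴ − 9x³ − 13x² − 3x − 9) ÷ lead(D) = 24x⁴ ÷ 3x² = 8x². Subtract (8x²)·D = 24x⁴ + 8x². Remainder: −9x³ − 21x² − 3x − 9.
Step 2: lead(−9x³ − 21x² − 3x − 9) ÷ lead(D) = −9x³ ÷ 3x² = −3x. Subtract (−3x)·D = −9x³ − 3x. Remainder: −21x² − 9.
Step 3: lead(−21x² − 9) ÷ lead(D) = −21x² ÷ 3x² = −7. Subtract (−7)·D = −21x² − 7. Remainder: −2.

R(x) = −2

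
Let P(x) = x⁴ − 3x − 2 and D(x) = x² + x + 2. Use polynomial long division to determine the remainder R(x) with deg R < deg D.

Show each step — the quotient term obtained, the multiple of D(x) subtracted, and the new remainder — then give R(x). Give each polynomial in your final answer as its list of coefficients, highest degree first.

Step 1: lead(x⁴ − 3x − 2) ÷ lead(D) = x⁴ ÷ x² = x². Subtract (x²)·D = x⁴ + x³ + 2x². Remainder: −x³ − 2x² − 3x − 2.
Step 2: lead(−x³ − 2x² − 3x − 2) ÷ lead(D) = −x³ ÷ x² = −x. Subtract (−x)·D = −x³ − x² − 2x. Remainder: −x² − x − 2.
Step 3: lead(−x² − x − 2) ÷ lead(D) = −x² ÷ x² = −1. Subtract (−1)·D = −x² − x − 2. Remainder: 0.

R = [0]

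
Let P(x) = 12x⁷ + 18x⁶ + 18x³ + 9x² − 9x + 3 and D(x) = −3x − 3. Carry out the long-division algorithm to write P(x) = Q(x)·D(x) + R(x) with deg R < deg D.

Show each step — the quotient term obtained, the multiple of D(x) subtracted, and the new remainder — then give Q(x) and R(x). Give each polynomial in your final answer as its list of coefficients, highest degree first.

Step 1: lead(12x⁷ + 18x⁶ + 18x³ + 9x² − 9x + 3) ÷ lead(D) = 12x⁷ ÷ −3x = −4x⁶. Subtract (−4x⁶)·D = 12x⁷ + 12x⁶. Remainder: 6x⁶ + 18x³ + 9x² − 9x + 3.
Step 2: lead(6x⁶ + 18x³ + 9x² − 9x + 3) ÷ lead(D) = 6x⁶ ÷ −3x = −2x⁵. Subtract (−2x⁵)·D = 6x⁶ + 6x⁵. Remainder: −6x⁵ + 18x³ + 9x² − 9x + 3.
Step 3: lead(−6x⁵ + 18x³ + 9x² − 9x + 3) ÷ lead(D) = −6x⁵ ÷ −3x = 2x⁴. Subtract (2x⁴)·D = −6x⁵ − 6x⁴. Remainder: 6x⁴ + 18x³ + 9x² − 9x + 3.
Step 4: lead(6x⁴ + 18x³ + 9x² − 9x + 3) ÷ lead(D) = 6x⁴ ÷ −3x = −2x³. Subtract (−2x³)·D = 6x⁴ + 6x³. Remainder: 12x³ + 9x² − 9x + 3.
Step 5: lead(12x³ + 9x² − 9x + 3) ÷ lead(D) = 12x³ ÷ −3x = −4x². Subtract (−4x²)·D = 12x³ + 12x². Remainder: −3x² − 9x + 3.
Step 6: lead(−3x² − 9x + 3) ÷ lead(D) = −3x² ÷ −3x = x. Subtract (x)·D = −3x² − 3x. Remainder: −6x + 3.
Step 7: lead(−6x + 3) ÷ lead(D) = −6x ÷ −3x = 2. Subtract (2)·D = −6x − 6. Remainder: 9.

Q = [-4, -2, 2, -2, -4, 1, 2]; R = [9]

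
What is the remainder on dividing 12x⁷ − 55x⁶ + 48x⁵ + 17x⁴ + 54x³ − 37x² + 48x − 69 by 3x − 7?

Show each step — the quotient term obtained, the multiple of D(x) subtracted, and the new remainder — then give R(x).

R(x) = −6

Step 1: lead(12x⁷ − 55x⁶ + 48x⁵ + 17x⁴ + 54x³ − 37x² + 48x − 69) ÷ lead(D) = 12x⁷ ÷ 3x = 4x⁶. Subtract (4x⁶)·D = 12x⁷ − 28x⁶. Remainder: −27x⁶ + 48x⁵ + 17x⁴ + 54x³ − 37x² + 48x − 69.
Step 2: lead(−27x⁶ + 48x⁵ + 17x⁴ + 54x³ − 37x² + 48x − 69) ÷ lead(D) = −27x⁶ ÷ 3x = −9x⁵. Subtract (−9x⁵)·D = −27x⁶ + 63x⁵. Remainder: −15x⁵ + 17x⁴ + 54x³ − 37x² + 48x − 69.
Step 3: lead(−15x⁵ + 17x⁴ + 54x³ − 37x² + 48x − 69) ÷ lead(D) = −15x⁵ ÷ 3x = −5x⁴. Subtract (−5x⁴)·D = −15x⁵ + 35x⁴. Remainder: −18x⁴ + 54x³ − 37x² + 48x − 69.
Step 4: lead(−18x⁴ + 54x³ − 37x² + 48x − 69) ÷ lead(D) = −18x⁴ ÷ 3x = −6x³. Subtract (−6x³)·D = −18x⁴ + 42x³. Remainder: 12x³ − 37x² + 48x − 69.
Step 5: lead(12x³ − 37x² + 48x − 69) ÷ lead(D) = 12x³ ÷ 3x = 4x². Subtract (4x²)·D = 12x³ − 28x². Remainder: −9x² + 48x − 69.
Step 6: lead(−9x² + 48x − 69) ÷ lead(D) = −9x² ÷ 3x = −3x. Subtract (−3x)·D = −9x² + 21x. Remainder: 27x − 69.
Step 7: lead(27x − 69) ÷ lead(D) = 27x ÷ 3x = 9. Subtract (9)·D = 27x − 63. Remainder: −6.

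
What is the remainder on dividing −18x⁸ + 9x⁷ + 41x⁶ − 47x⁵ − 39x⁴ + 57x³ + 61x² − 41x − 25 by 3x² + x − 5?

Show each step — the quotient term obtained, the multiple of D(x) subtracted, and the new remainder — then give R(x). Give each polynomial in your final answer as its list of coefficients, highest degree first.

R = [-7, 5]

Step 1: lead(−18x⁸ + 9x⁷ + 41x⁶ − 47x⁵ − 39x⁴ + 57x³ + 61x² − 41x − 25) ÷ lead(D) = −18x⁸ ÷ 3x² = −6x⁶. Subtract (−6x⁶)·D = −18x⁸ − 6x⁷ + 30x⁶. Remainder: 15x⁷ + 11x⁶ − 47x⁵ − 39x⁴ + 57x³ + 61x² − 41x − 25.
Step 2: lead(15x⁷ + 11x⁶ − 47x⁵ − 39x⁴ + 57x³ + 61x² − 41x − 25) ÷ lead(D) = 15x⁷ ÷ 3x² = 5x⁵. Subtract (5x⁵)·D = 15x⁷ + 5x⁶ − 25x⁵. Remainder: 6x⁶ − 22x⁵ − 39x⁴ + 57x³ + 61x² − 41x − 25.
Step 3: lead(6x⁶ − 22x⁵ − 39x⁴ + 57x³ + 61x² − 41x − 25) ÷ lead(D) = 6x⁶ ÷ 3x² = 2x⁴. Subtract (2x⁴)·D = 6x⁶ + 2x⁵ − 10x⁴. Remainder: −24x⁵ − 29x⁴ + 57x³ + 61x² − 41x − 25.
Step 4: lead(−24x⁵ − 29x⁴ + 57x³ + 61x² − 41x − 25) ÷ lead(D) = −24x⁵ ÷ 3x² = −8x³. Subtract (−8x³)·D = −24x⁵ − 8x⁴ + 40x³. Remainder: −21x⁴ + 17x³ + 61x² − 41x − 25.
Step 5: lead(−21x⁴ + 17x³ + 61x² − 41x − 25) ÷ lead(D) = −21x⁴ ÷ 3x² = −7x². Subtract (−7x²)·D = −21x⁴ − 7x³ + 35x². Remainder: 24x³ + 26x² − 41x − 25.
Step 6: lead(24x³ + 26x² − 41x − 25) ÷ lead(D) = 24x³ ÷ 3x² = 8x. Subtract (8x)·D = 24x³ + 8x² − 40x. Remainder: 18x² − x − 25.
Step 7: lead(18x² − x − 25) ÷ lead(D) = 18x² ÷ 3x² = 6. Subtract (6)·D = 18x² + 6x − 30. Remainder: −7x + 5.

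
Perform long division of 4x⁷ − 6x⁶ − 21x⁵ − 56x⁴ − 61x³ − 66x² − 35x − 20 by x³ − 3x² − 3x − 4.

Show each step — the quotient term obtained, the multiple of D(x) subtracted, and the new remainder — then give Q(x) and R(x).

Q(x) = 4x⁴ + 6x³ + 9x² + 5x + 5; R(x) = 0

Step 1: lead(4x⁷ − 6x⁶ − 21x⁵ − 56x⁴ − 61x³ − 66x² − 35x − 20) ÷ lead(D) = 4x⁷ ÷ x³ = 4x⁴. Subtract (4x⁴)·D = 4x⁷ − 12x⁶ − 12x⁵ − 16x⁴. Remainder: 6x⁶ − 9x⁵ − 40x⁴ − 61x³ − 66x² − 35x − 20.
Step 2: lead(6x⁶ − 9x⁵ − 40x⁴ − 61x³ − 66x² − 35x − 20) ÷ lead(D) = 6x⁶ ÷ x³ = 6x³. Subtract (6x³)·D = 6x⁶ − 18x⁵ − 18x⁴ − 24x³. Remainder: 9x⁵ − 22x⁴ − 37x³ − 66x² − 35x − 20.
Step 3: lead(9x⁵ − 22x⁴ − 37x³ − 66x² − 35x − 20) ÷ lead(D) = 9x⁵ ÷ x³ = 9x². Subtract (9x²)·D = 9x⁵ − 27x⁴ − 27x³ − 36x². Remainder: 5x⁴ − 10x³ − 30x² − 35x − 20.
Step 4: lead(5x⁴ − 10x³ − 30x² − 35x − 20) ÷ lead(D) = 5x⁴ ÷ x³ = 5x. Subtract (5x)·D = 5x⁴ − 15x³ − 15x² − 20x. Remainder: 5x³ − 15x² − 15x − 20.
Step 5: lead(5x³ − 15x² − 15x − 20) ÷ lead(D) = 5x³ ÷ x³ = 5. Subtract (5)·D = 5x³ − 15x² − 15x − 20. Remainder: 0.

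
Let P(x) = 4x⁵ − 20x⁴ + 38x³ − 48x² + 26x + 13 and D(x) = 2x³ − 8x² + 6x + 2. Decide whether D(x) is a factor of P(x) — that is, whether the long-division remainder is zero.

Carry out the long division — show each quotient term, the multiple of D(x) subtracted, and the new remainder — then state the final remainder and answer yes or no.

Step 1: lead(4x⁵ − 20x⁴ + 38x³ − 48x² + 26x + 13) ÷ lead(D) = 4x⁵ ÷ 2x³ = 2x². Subtract (2x²)·D = 4x⁵ − 16x⁴ + 12x³ + 4x². Remainder: −4x⁴ + 26x³ − 52x² + 26x + 13.
Step 2: lead(−4x⁴ + 26x³ − 52x² + 26x + 13) ÷ lead(D) = −4x⁴ ÷ 2x³ = −2x. Subtract (−2x)·D = −4x⁴ + 16x³ − 12x² − 4x. Remainder: 10x³ − 40x² + 30x + 13.
Step 3: lead(10x³ − 40x² + 30x + 13) ÷ lead(D) = 10x³ ÷ 2x³ = 5. Subtract (5)·D = 10x³ − 40x² + 30x + 10. Remainder: 3.

R(x) = 3, so D(x) is not a factor of P(x). no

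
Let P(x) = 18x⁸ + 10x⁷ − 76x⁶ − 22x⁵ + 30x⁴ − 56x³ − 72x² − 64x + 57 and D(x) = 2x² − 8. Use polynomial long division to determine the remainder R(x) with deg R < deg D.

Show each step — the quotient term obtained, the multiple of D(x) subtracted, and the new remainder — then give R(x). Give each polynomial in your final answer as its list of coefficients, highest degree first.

R = [-7]

Step 1: lead(18x⁸ + 10x⁷ − 76x⁶ − 22x⁵ + 30x⁴ − 56x³ − 72x² − 64x + 57) ÷ lead(D) = 18x⁸ ÷ 2x² = 9x⁶. Subtract (9x⁶)·D = 18x⁸ − 72x⁶. Remainder: 10x⁷ − 4x⁶ − 22x⁵ + 30x⁴ − 56x³ − 72x² − 64x + 57.
Step 2: lead(10x⁷ − 4x⁶ − 22x⁵ + 30x⁴ − 56x³ − 72x² − 64x + 57) ÷ lead(D) = 10x⁷ ÷ 2x² = 5x⁵. Subtract (5x⁵)·D = 10x⁷ − 40x⁵. Remainder: −4x⁶ + 18x⁵ + 30x⁴ − 56x³ − 72x² − 64x + 57.
Step 3: lead(−4x⁶ + 18x⁵ + 30x⁴ − 56x³ − 72x² − 64x + 57) ÷ lead(D) = −4x⁶ ÷ 2x² = −2x⁴. Subtract (−2x⁴)·D = −4x⁶ + 16x⁴. Remainder: 18x⁵ + 14x⁴ − 56x³ − 72x² − 64x + 57.
Step 4: lead(18x⁵ + 14x⁴ − 56x³ − 72x² − 64x + 57) ÷ lead(D) = 18x⁵ ÷ 2x² = 9x³. Subtract (9x³)·D = 18x⁵ − 72x³. Remainder: 14x⁴ + 16x³ − 72x² − 64x + 57.
Step 5: lead(14x⁴ + 16x³ − 72x² − 64x + 57) ÷ lead(D) = 14x⁴ ÷ 2x² = 7x². Subtract (7x²)·D = 14x⁴ − 56x². Remainder: 16x³ − 16x² − 64x + 57.
Step 6: lead(16x³ − 16x² − 64x + 57) ÷ lead(D) = 16x³ ÷ 2x² = 8x. Subtract (8x)·D = 16x³ − 64x. Remainder: −16x² + 57.
Step 7: lead(−16x² + 57) ÷ lead(D) = −16x² ÷ 2x² = −8. Subtract (−8)·D = −16x² + 64. Remainder: −7.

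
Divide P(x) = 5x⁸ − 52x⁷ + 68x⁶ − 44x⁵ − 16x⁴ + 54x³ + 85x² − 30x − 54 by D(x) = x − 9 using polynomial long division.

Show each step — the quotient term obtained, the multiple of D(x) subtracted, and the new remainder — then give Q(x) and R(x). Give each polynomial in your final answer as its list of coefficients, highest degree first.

Q = [5, -7, 5, 1, -7, -9, 4, 6]; R = [0]

Step 1: lead(5x⁸ − 52x⁷ + 68x⁶ − 44x⁵ − 16x⁴ + 54x³ + 85x² − 30x − 54) ÷ lead(D) = 5x⁸ ÷ x = 5x⁷. Subtract (5x⁷)·D = 5x⁸ − 45x⁷. Remainder: −7x⁷ + 68x⁶ − 44x⁵ − 16x⁴ + 54x³ + 85x² − 30x − 54.
Step 2: lead(−7x⁷ + 68x⁶ − 44x⁵ − 16x⁴ + 54x³ + 85x² − 30x − 54) ÷ lead(D) = −7x⁷ ÷ x = −7x⁶. Subtract (−7x⁶)·D = −7x⁷ + 63x⁶. Remainder: 5x⁶ − 44x⁵ − 16x⁴ + 54x³ + 85x² − 30x − 54.
Step 3: lead(5x⁶ − 44x⁵ − 16x⁴ + 54x³ + 85x² − 30x − 54) ÷ lead(D) = 5x⁶ ÷ x = 5x⁵. Subtract (5x⁵)·D = 5x⁶ − 45x⁵. Remainder: x⁵ − 16x⁴ + 54x³ + 85x² − 30x − 54.
Step 4: lead(x⁵ − 16x⁴ + 54x³ + 85x² − 30x − 54) ÷ lead(D) = x⁵ ÷ x = x⁴. Subtract (x⁴)·D = x⁵ − 9x⁴. Remainder: −7x⁴ + 54x³ + 85x² − 30x − 54.
Step 5: lead(−7x⁴ + 54x³ + 85x² − 30x − 54) ÷ lead(D) = −7x⁴ ÷ x = −7x³. Subtract (−7x³)·D = −7x⁴ + 63x³. Remainder: −9x³ + 85x² − 30x − 54.
Step 6: lead(−9x³ + 85x² − 30x − 54) ÷ lead(D) = −9x³ ÷ x = −9x². Subtract (−9x²)·D = −9x³ + 81x². Remainder: 4x² − 30x − 54.
Step 7: lead(4x² − 30x − 54) ÷ lead(D) = 4x² ÷ x = 4x. Subtract (4x)·D = 4x² − 36x. Remainder: 6x − 54.
Step 8: lead(6x − 54) ÷ lead(D) = 6x ÷ x = 6. Subtract (6)·D = 6x − 54. Remainder: 0.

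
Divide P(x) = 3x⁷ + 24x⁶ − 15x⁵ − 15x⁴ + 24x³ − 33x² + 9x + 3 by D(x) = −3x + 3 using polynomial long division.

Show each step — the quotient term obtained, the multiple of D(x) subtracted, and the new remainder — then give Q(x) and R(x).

Step 1: lead(3x⁷ + 24x⁶ − 15x⁵ − 15x⁴ + 24x³ − 33x² + 9x + 3) ÷ lead(D) = 3x⁷ ÷ −3x = −x⁶. Subtract (−x⁶)·D = 3x⁷ − 3x⁶. Remainder: 27x⁶ − 15x⁵ − 15x⁴ + 24x³ − 33x² + 9x + 3.
Step 2: lead(27x⁶ − 15x⁵ − 15x⁴ + 24x³ − 33x² + 9x + 3) ÷ lead(D) = 27x⁶ ÷ −3x = −9x⁵. Subtract (−9x⁵)·D = 27x⁶ − 27x⁵. Remainder: 12x⁵ − 15x⁴ + 24x³ − 33x² + 9x + 3.
Step 3: lead(12x⁵ − 15x⁴ + 24x³ − 33x² + 9x + 3) ÷ lead(D) = 12x⁵ ÷ −3x = −4x⁴. Subtract (−4x⁴)·D = 12x⁵ − 12x⁴. Remainder: −3x⁴ + 24x³ − 33x² + 9x + 3.
Step 4: lead(−3x⁴ + 24x³ − 33x² + 9x + 3) ÷ lead(D) = −3x⁴ ÷ −3x = x³. Subtract (x³)·D = −3x⁴ + 3x³. Remainder: 21x³ − 33x² + 9x + 3.
Step 5: lead(21x³ − 33x² + 9x + 3) ÷ lead(D) = 21x³ ÷ −3x = −7x². Subtract (−7x²)·D = 21x³ − 21x². Remainder: −12x² + 9x + 3.
Step 6: lead(−12x² + 9x + 3) ÷ lead(D) = −12x² ÷ −3x = 4x. Subtract (4x)·D = −12x² + 12x. Remainder: −3x + 3.
Step 7: lead(−3x + 3) ÷ lead(D) = −3x ÷ −3x = 1. Subtract (1)·D = −3x + 3. Remainder: 0.

Q(x) = −x⁶ − 9x⁵ − 4x⁴ + x³ − 7x² + 4x + 1; R(x) = 0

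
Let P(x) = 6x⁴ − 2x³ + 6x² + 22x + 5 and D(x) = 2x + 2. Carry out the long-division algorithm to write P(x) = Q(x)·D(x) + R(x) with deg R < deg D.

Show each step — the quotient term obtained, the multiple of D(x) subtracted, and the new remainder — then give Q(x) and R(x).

Step 1: lead(6x⁴ − 2x³ + 6x² + 22x + 5) ÷ lead(D) = 6x⁴ ÷ 2x = 3x³. Subtract (3x³)·D = 6x⁴ + 6x³. Remainder: −8x³ + 6x² + 22x + 5.
Step 2: lead(−8x³ + 6x² + 22x + 5) ÷ lead(D) = −8x³ ÷ 2x = −4x². Subtract (−4x²)·D = −8x³ − 8x². Remainder: 14x² + 22x + 5.
Step 3: lead(14x² + 22x + 5) ÷ lead(D) = 14x² ÷ 2x = 7x. Subtract (7x)·D = 14x² + 14x. Remainder: 8x + 5.
Step 4: lead(8x + 5) ÷ lead(D) = 8x ÷ 2x = 4. Subtract (4)·D = 8x + 8. Remainder: −3.

Q(x) = 3x³ − 4x² + 7x + 4; R(x) = −3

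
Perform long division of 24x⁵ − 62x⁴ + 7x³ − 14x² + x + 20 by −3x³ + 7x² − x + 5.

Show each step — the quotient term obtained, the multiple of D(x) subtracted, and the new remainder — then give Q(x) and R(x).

Step 1: lead(24x⁵ − 62x⁴ + 7x³ − 14x² + x + 20) ÷ lead(D) = 24x⁵ ÷ −3x³ = −8x². Subtract (−8x²)·D = 24x⁵ − 56x⁴ + 8x³ − 40x². Remainder: −6x⁴ − x³ + 26x² + x + 20.
Step 2: lead(−6x⁴ − x³ + 26x² + x + 20) ÷ lead(D) = −6x⁴ ÷ −3x³ = 2x. Subtract (2x)·D = −6x⁴ + 14x³ − 2x² + 10x. Remainder: −15x³ + 28x² − 9x + 20.
Step 3: lead(−15x³ + 28x² − 9x + 20) ÷ lead(D) = −15x³ ÷ −3x³ = 5. Subtract (5)·D = −15x³ + 35x² − 5x + 25. Remainder: −7x² − 4x − 5.

Q(x) = −8x² + 2x + 5; R(x) = −7x² − 4x − 5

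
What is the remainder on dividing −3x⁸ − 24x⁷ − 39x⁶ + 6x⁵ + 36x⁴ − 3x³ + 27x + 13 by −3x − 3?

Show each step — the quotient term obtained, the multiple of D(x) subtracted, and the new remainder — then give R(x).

R(x) = 1

Step 1: lead(−3x⁸ − 24x⁷ − 39x⁶ + 6x⁵ + 36x⁴ − 3x³ + 27x + 13) ÷ lead(D) = −3x⁸ ÷ −3x = x⁷. Subtract (x⁷)·D = −3x⁸ − 3x⁷. Remainder: −21x⁷ − 39x⁶ + 6x⁵ + 36x⁴ − 3x³ + 27x + 13.
Step 2: lead(−21x⁷ − 39x⁶ + 6x⁵ + 36x⁴ − 3x³ + 27x + 13) ÷ lead(D) = −21x⁷ ÷ −3x = 7x⁶. Subtract (7x⁶)·D = −21x⁷ − 21x⁶. Remainder: −18x⁶ + 6x⁵ + 36x⁴ − 3x³ + 27x + 13.
Step 3: lead(−18x⁶ + 6x⁵ + 36x⁴ − 3x³ + 27x + 13) ÷ lead(D) = −18x⁶ ÷ −3x = 6x⁵. Subtract (6x⁵)·D = −18x⁶ − 18x⁵. Remainder: 24x⁵ + 36x⁴ − 3x³ + 27x + 13.
Step 4: lead(24x⁵ + 36x⁴ − 3x³ + 27x + 13) ÷ lead(D) = 24x⁵ ÷ −3x = −8x⁴. Subtract (−8x⁴)·D = 24x⁵ + 24x⁴. Remainder: 12x⁴ − 3x³ + 27x + 13.
Step 5: lead(12x⁴ − 3x³ + 27x + 13) ÷ lead(D) = 12x⁴ ÷ −3x = −4x³. Subtract (−4x³)·D = 12x⁴ + 12x³. Remainder: −15x³ + 27x + 13.
Step 6: lead(−15x³ + 27x + 13) ÷ lead(D) = −15x³ ÷ −3x = 5x². Subtract (5x²)·D = −15x³ − 15x². Remainder: 15x² + 27x + 13.
Step 7: lead(15x² + 27x + 13) ÷ lead(D) = 15x² ÷ −3x = −5x. Subtract (−5x)·D = 15x² + 15x. Remainder: 12x + 13.
Step 8: lead(12x + 13) ÷ lead(D) = 12x ÷ −3x = −4. Subtract (−4)·D = 12x + 12. Remainder: 1.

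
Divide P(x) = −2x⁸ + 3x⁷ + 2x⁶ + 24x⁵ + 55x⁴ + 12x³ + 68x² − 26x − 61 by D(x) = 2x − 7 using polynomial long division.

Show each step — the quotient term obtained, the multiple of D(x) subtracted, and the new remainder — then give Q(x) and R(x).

Q(x) = −x⁷ − 2x⁶ − 6x⁵ − 9x⁴ − 4x³ − 8x² + 6x + 8; R(x) = −5

Step 1: lead(−2x⁸ + 3x⁷ + 2x⁶ + 24x⁵ + 55x⁴ + 12x³ + 68x² − 26x − 61) ÷ lead(D) = −2x⁸ ÷ 2x = −x⁷. Subtract (−x⁷)·D = −2x⁸ + 7x⁷. Remainder: −4x⁷ + 2x⁶ + 24x⁵ + 55x⁴ + 12x³ + 68x² − 26x − 61.
Step 2: lead(−4x⁷ + 2x⁶ + 24x⁵ + 55x⁴ + 12x³ + 68x² − 26x − 61) ÷ lead(D) = −4x⁷ ÷ 2x = −2x⁶. Subtract (−2x⁶)·D = −4x⁷ + 14x⁶. Remainder: −12x⁶ + 24x⁵ + 55x⁴ + 12x³ + 68x² − 26x − 61.
Step 3: lead(−12x⁶ + 24x⁵ + 55x⁴ + 12x³ + 68x² − 26x − 61) ÷ lead(D) = −12x⁶ ÷ 2x = −6x⁵. Subtract (−6x⁵)·D = −12x⁶ + 42x⁵. Remainder: −18x⁵ + 55x⁴ + 12x³ + 68x² − 26x − 61.
Step 4: lead(−18x⁵ + 55x⁴ + 12x³ + 68x² − 26x − 61) ÷ lead(D) = −18x⁵ ÷ 2x = −9x⁴. Subtract (−9x⁴)·D = −18x⁵ + 63x⁴. Remainder: −8x⁴ + 12x³ + 68x² − 26x − 61.
Step 5: lead(−8x⁴ + 12x³ + 68x² − 26x − 61) ÷ lead(D) = −8x⁴ ÷ 2x = −4x³. Subtract (−4x³)·D = −8x⁴ + 28x³. Remainder: −16x³ + 68x² − 26x − 61.
Step 6: lead(−16x³ + 68x² − 26x − 61) ÷ lead(D) = −16x³ ÷ 2x = −8x². Subtract (−8x²)·D = −16x³ + 56x². Remainder: 12x² − 26x − 61.
Step 7: lead(12x² − 26x − 61) ÷ lead(D) = 12x² ÷ 2x = 6x. Subtract (6x)·D = 12x² − 42x. Remainder: 16x − 61.
Step 8: lead(16x − 61) ÷ lead(D) = 16x ÷ 2x = 8. Subtract (8)·D = 16x − 56. Remainder: −5.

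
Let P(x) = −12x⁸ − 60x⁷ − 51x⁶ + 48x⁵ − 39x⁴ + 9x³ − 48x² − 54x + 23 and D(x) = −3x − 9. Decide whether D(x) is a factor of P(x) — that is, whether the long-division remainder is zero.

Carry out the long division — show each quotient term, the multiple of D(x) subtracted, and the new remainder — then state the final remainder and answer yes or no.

Step 1: lead(−12x⁸ − 60x⁷ − 51x⁶ + 48x⁵ − 39x⁴ + 9x³ − 48x² − 54x + 23) ÷ lead(D) = −12x⁸ ÷ −3x = 4x⁷. Subtract (4x⁷)·D = −12x⁸ − 36x⁷. Remainder: −24x⁷ − 51x⁶ + 48x⁵ − 39x⁴ + 9x³ − 48x² − 54x + 23.
Step 2: lead(−24x⁷ − 51x⁶ + 48x⁵ − 39x⁴ + 9x³ − 48x² − 54x + 23) ÷ lead(D) = −24x⁷ ÷ −3x = 8x⁶. Subtract (8x⁶)·D = −24x⁷ − 72x⁶. Remainder: 21x⁶ + 48x⁵ − 39x⁴ + 9x³ − 48x² − 54x + 23.
Step 3: lead(21x⁶ + 48x⁵ − 39x⁴ + 9x³ − 48x² − 54x + 23) ÷ lead(D) = 21x⁶ ÷ −3x = −7x⁵. Subtract (−7x⁵)·D = 21x⁶ + 63x⁵. Remainder: −15x⁵ − 39x⁴ + 9x³ − 48x² − 54x + 23.
Step 4: lead(−15x⁵ − 39x⁴ + 9x³ − 48x² − 54x + 23) ÷ lead(D) = −15x⁵ ÷ −3x = 5x⁴. Subtract (5x⁴)·D = −15x⁵ − 45x⁴. Remainder: 6x⁴ + 9x³ − 48x² − 54x + 23.
Step 5: lead(6x⁴ + 9x³ − 48x² − 54x + 23) ÷ lead(D) = 6x⁴ ÷ −3x = −2x³. Subtract (−2x³)·D = 6x⁴ + 18x³. Remainder: −9x³ − 48x² − 54x + 23.
Step 6: lead(−9x³ − 48x² − 54x + 23) ÷ lead(D) = −9x³ ÷ −3x = 3x². Subtract (3x²)·D = −9x³ − 27x². Remainder: −21x² − 54x + 23.
Step 7: lead(−21x² − 54x + 23) ÷ lead(D) = −21x² ÷ −3x = 7x. Subtract (7x)·D = −21x² − 63x. Remainder: 9x + 23.
Step 8: lead(9x + 23) ÷ lead(D) = 9x ÷ −3x = −3. Subtract (−3)·D = 9x + 27. Remainder: −4.

R(x) = −4, so D(x) is not a factor of P(x). no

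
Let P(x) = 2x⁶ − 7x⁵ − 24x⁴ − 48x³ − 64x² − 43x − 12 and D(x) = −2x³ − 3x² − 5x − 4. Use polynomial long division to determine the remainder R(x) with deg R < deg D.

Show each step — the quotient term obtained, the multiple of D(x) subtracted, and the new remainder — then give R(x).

R(x) = 0

Step 1: lead(2x⁶ − 7x⁵ − 24x⁴ − 48x³ − 64x² − 43x − 12) ÷ lead(D) = 2x⁶ ÷ −2x³ = −x³. Subtract (−x³)·D = 2x⁶ + 3x⁵ + 5x⁴ + 4x³. Remainder: −10x⁵ − 29x⁴ − 52x³ − 64x² − 43x − 12.
Step 2: lead(−10x⁵ − 29x⁴ − 52x³ − 64x² − 43x − 12) ÷ lead(D) = −10x⁵ ÷ −2x³ = 5x². Subtract (5x²)·D = −10x⁵ − 15x⁴ − 25x³ − 20x². Remainder: −14x⁴ − 27x³ − 44x² − 43x − 12.
Step 3: lead(−14x⁴ − 27x³ − 44x² − 43x − 12) ÷ lead(D) = −14x⁴ ÷ −2x³ = 7x. Subtract (7x)·D = −14x⁴ − 21x³ − 35x² − 28x. Remainder: −6x³ − 9x² − 15x − 12.
Step 4: lead(−6x³ − 9x² − 15x − 12) ÷ lead(D) = −6x³ ÷ −2x³ = 3. Subtract (3)·D = −6x³ − 9x² − 15x − 12. Remainder: 0.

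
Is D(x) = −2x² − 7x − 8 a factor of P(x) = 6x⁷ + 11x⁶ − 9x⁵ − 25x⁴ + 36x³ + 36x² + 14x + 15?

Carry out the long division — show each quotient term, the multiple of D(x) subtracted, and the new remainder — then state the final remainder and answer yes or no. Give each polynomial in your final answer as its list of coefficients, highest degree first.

R = [-1], so D(x) is not a factor of P(x). no

Step 1: lead(6x⁷ + 11x⁶ − 9x⁵ − 25x⁴ + 36x³ + 36x² + 14x + 15) ÷ lead(D) = 6x⁷ ÷ −2x² = −3x⁵. Subtract (−3x⁵)·D = 6x⁷ + 21x⁶ + 24x⁵. Remainder: −10x⁶ − 33x⁵ − 25x⁴ + 36x³ + 36x² + 14x + 15.
Step 2: lead(−10x⁶ − 33x⁵ − 25x⁴ + 36x³ + 36x² + 14x + 15) ÷ lead(D) = −10x⁶ ÷ −2x² = 5x⁴. Subtract (5x⁴)·D = −10x⁶ − 35x⁵ − 40x⁴. Remainder: 2x⁵ + 15x⁴ + 36x³ + 36x² + 14x + 15.
Step 3: lead(2x⁵ + 15x⁴ + 36x³ + 36x² + 14x + 15) ÷ lead(D) = 2x⁵ ÷ −2x² = −x³. Subtract (−x³)·D = 2x⁵ + 7x⁴ + 8x³. Remainder: 8x⁴ + 28x³ + 36x² + 14x + 15.
Step 4: lead(8x⁴ + 28x³ + 36x² + 14x + 15) ÷ lead(D) = 8x⁴ ÷ −2x² = −4x². Subtract (−4x²)·D = 8x⁴ + 28x³ + 32x². Remainder: 4x² + 14x + 15.
Step 5: lead(4x² + 14x + 15) ÷ lead(D) = 4x² ÷ −2x² = −2. Subtract (−2)·D = 4x² + 14x + 16. Remainder: −1.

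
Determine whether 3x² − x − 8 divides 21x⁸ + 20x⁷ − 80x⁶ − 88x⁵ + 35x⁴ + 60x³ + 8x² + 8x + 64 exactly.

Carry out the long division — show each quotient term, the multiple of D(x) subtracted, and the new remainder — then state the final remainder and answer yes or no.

R(x) = 0, so D(x) is a factor of P(x). yes

Step 1: lead(21x⁸ + 20x⁷ − 80x⁶ − 88x⁵ + 35x⁴ + 60x³ + 8x² + 8x + 64) ÷ lead(D) = 21x⁸ ÷ 3x² = 7x⁶. Subtract (7x⁶)·D = 21x⁸ − 7x⁷ − 56x⁶. Remainder: 27x⁷ − 24x⁶ − 88x⁵ + 35x⁴ + 60x³ + 8x² + 8x + 64.
Step 2: lead(27x⁷ − 24x⁶ − 88x⁵ + 35x⁴ + 60x³ + 8x² + 8x + 64) ÷ lead(D) = 27x⁷ ÷ 3x² = 9x⁵. Subtract (9x⁵)·D = 27x⁷ − 9x⁶ − 72x⁵. Remainder: −15x⁶ − 16x⁵ + 35x⁴ + 60x³ + 8x² + 8x + 64.
Step 3: lead(−15x⁶ − 16x⁵ + 35x⁴ + 60x³ + 8x² + 8x + 64) ÷ lead(D) = −15x⁶ ÷ 3x² = −5x⁴. Subtract (−5x⁴)·D = −15x⁶ + 5x⁵ + 40x⁴. Remainder: −21x⁵ − 5x⁴ + 60x³ + 8x² + 8x + 64.
Step 4: lead(−21x⁵ − 5x⁴ + 60x³ + 8x² + 8x + 64) ÷ lead(D) = −21x⁵ ÷ 3x² = −7x³. Subtract (−7x³)·D = −21x⁵ + 7x⁴ + 56x³. Remainder: −12x⁴ + 4x³ + 8x² + 8x + 64.
Step 5: lead(−12x⁴ + 4x³ + 8x² + 8x + 64) ÷ lead(D) = −12x⁴ ÷ 3x² = −4x². Subtract (−4x²)·D = −12x⁴ + 4x³ + 32x². Remainder: −24x² + 8x + 64.
Step 6: lead(−24x² + 8x + 64) ÷ lead(D) = −24x² ÷ 3x² = −8. Subtract (−8)·D = −24x² + 8x + 64. Remainder: 0.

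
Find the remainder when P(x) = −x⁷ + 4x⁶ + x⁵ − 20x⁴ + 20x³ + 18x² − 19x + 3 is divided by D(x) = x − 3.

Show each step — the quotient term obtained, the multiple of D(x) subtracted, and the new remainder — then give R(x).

Step 1: lead(−x⁷ + 4x⁶ + x⁵ − 20x⁴ + 20x³ + 18x² − 19x + 3) ÷ lead(D) = −x⁷ ÷ x = −x⁶. Subtract (−x⁶)·D = −x⁷ + 3x⁶. Remainder: x⁶ + x⁵ − 20x⁴ + 20x³ + 18x² − 19x + 3.
Step 2: lead(x⁶ + x⁵ − 20x⁴ + 20x³ + 18x² − 19x + 3) ÷ lead(D) = x⁶ ÷ x = x⁵. Subtract (x⁵)·D = x⁶ − 3x⁵. Remainder: 4x⁵ − 20x⁴ + 20x³ + 18x² − 19x + 3.
Step 3: lead(4x⁵ − 20x⁴ + 20x³ + 18x² − 19x + 3) ÷ lead(D) = 4x⁵ ÷ x = 4x⁴. Subtract (4x⁴)·D = 4x⁵ − 12x⁴. Remainder: −8x⁴ + 20x³ + 18x² − 19x + 3.
Step 4: lead(−8x⁴ + 20x³ + 18x² − 19x + 3) ÷ lead(D) = −8x⁴ ÷ x = −8x³. Subtract (−8x³)·D = −8x⁴ + 24x³. Remainder: −4x³ + 18x² − 19x + 3.
Step 5: lead(−4x³ + 18x² − 19x + 3) ÷ lead(D) = −4x³ ÷ x = −4x². Subtract (−4x²)·D = −4x³ + 12x². Remainder: 6x² − 19x + 3.
Step 6: lead(6x² − 19x + 3) ÷ lead(D) = 6x² ÷ x = 6x. Subtract (6x)·D = 6x² − 18x. Remainder: −x + 3.
Step 7: lead(−x + 3) ÷ lead(D) = −x ÷ x = −1. Subtract (−1)·D = −x + 3. Remainder: 0.

R(x) = 0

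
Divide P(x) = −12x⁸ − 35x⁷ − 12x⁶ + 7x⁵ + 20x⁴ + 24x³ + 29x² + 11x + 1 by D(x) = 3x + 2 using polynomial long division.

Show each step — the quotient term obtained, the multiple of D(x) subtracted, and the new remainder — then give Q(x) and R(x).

Step 1: lead(−12x⁸ − 35x⁷ − 12x⁶ + 7x⁵ + 20x⁴ + 24x³ + 29x² + 11x + 1) ÷ lead(D) = −12x⁸ ÷ 3x = −4x⁷. Subtract (−4x⁷)·D = −12x⁸ − 8x⁷. Remainder: −27x⁷ − 12x⁶ + 7x⁵ + 20x⁴ + 24x³ + 29x² + 11x + 1.
Step 2: lead(−27x⁷ − 12x⁶ + 7x⁵ + 20x⁴ + 24x³ + 29x² + 11x + 1) ÷ lead(D) = −27x⁷ ÷ 3x = −9x⁶. Subtract (−9x⁶)·D = −27x⁷ − 18x⁶. Remainder: 6x⁶ + 7x⁵ + 20x⁴ + 24x³ + 29x² + 11x + 1.
Step 3: lead(6x⁶ + 7x⁵ + 20x⁴ + 24x³ + 29x² + 11x + 1) ÷ lead(D) = 6x⁶ ÷ 3x = 2x⁵. Subtract (2x⁵)·D = 6x⁶ + 4x⁵. Remainder: 3x⁵ + 20x⁴ + 24x³ + 29x² + 11x + 1.
Step 4: lead(3x⁵ + 20x⁴ + 24x³ + 29x² + 11x + 1) ÷ lead(D) = 3x⁵ ÷ 3x = x⁴. Subtract (x⁴)·D = 3x⁵ + 2x⁴. Remainder: 18x⁴ + 24x³ + 29x² + 11x + 1.
Step 5: lead(18x⁴ + 24x³ + 29x² + 11x + 1) ÷ lead(D) = 18x⁴ ÷ 3x = 6x³. Subtract (6x³)·D = 18x⁴ + 12x³. Remainder: 12x³ + 29x² + 11x + 1.
Step 6: lead(12x³ + 29x² + 11x + 1) ÷ lead(D) = 12x³ ÷ 3x = 4x². Subtract (4x²)·D = 12x³ + 8x². Remainder: 21x² + 11x + 1.
Step 7: lead(21x² + 11x + 1) ÷ lead(D) = 21x² ÷ 3x = 7x. Subtract (7x)·D = 21x² + 14x. Remainder: −3x + 1.
Step 8: lead(−3x + 1) ÷ lead(D) = −3x ÷ 3x = −1. Subtract (−1)·D = −3x − 2. Remainder: 3.

Q(x) = −4x⁷ − 9x⁶ + 2x⁵ + x⁴ + 6x³ + 4x² + 7x − 1; R(x) = 3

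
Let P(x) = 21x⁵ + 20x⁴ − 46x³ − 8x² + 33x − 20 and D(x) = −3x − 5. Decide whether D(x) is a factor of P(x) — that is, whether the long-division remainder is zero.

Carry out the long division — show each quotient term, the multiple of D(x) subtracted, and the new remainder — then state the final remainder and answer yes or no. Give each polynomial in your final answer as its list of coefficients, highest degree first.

Step 1: lead(21x⁵ + 20x⁴ − 46x³ − 8x² + 33x − 20) ÷ lead(D) = 21x⁵ ÷ −3x = −7x⁴. Subtract (−7x⁴)·D = 21x⁵ + 35x⁴. Remainder: −15x⁴ − 46x³ − 8x² + 33x − 20.
Step 2: lead(−15x⁴ − 46x³ − 8x² + 33x − 20) ÷ lead(D) = −15x⁴ ÷ −3x = 5x³. Subtract (5x³)·D = −15x⁴ − 25x³. Remainder: −21x³ − 8x² + 33x − 20.
Step 3: lead(−21x³ − 8x² + 33x − 20) ÷ lead(D) = −21x³ ÷ −3x = 7x². Subtract (7x²)·D = −21x³ − 35x². Remainder: 27x² + 33x − 20.
Step 4: lead(27x² + 33x − 20) ÷ lead(D) = 27x² ÷ −3x = −9x. Subtract (−9x)·D = 27x² + 45x. Remainder: −12x − 20.
Step 5: lead(−12x − 20) ÷ lead(D) = −12x ÷ −3x = 4. Subtract (4)·D = −12x − 20. Remainder: 0.

R = [0], so D(x) is a factor of P(x). yes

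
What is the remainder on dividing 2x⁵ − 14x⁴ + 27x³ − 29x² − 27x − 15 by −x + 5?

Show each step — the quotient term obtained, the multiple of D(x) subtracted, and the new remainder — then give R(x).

Step 1: lead(2x⁵ − 14x⁴ + 27x³ − 29x² − 27x − 15) ÷ lead(D) = 2x⁵ ÷ −x = −2x⁴. Subtract (−2x⁴)·D = 2x⁵ − 10x⁴. Remainder: −4x⁴ + 27x³ − 29x² − 27x − 15.
Step 2: lead(−4x⁴ + 27x³ − 29x² − 27x − 15) ÷ lead(D) = −4x⁴ ÷ −x = 4x³. Subtract (4x³)·D = −4x⁴ + 20x³. Remainder: 7x³ − 29x² − 27x − 15.
Step 3: lead(7x³ − 29x² − 27x − 15) ÷ lead(D) = 7x³ ÷ −x = −7x². Subtract (−7x²)·D = 7x³ − 35x². Remainder: 6x² − 27x − 15.
Step 4: lead(6x² − 27x − 15) ÷ lead(D) = 6x² ÷ −x = −6x. Subtract (−6x)·D = 6x² − 30x. Remainder: 3x − 15.
Step 5: lead(3x − 15) ÷ lead(D) = 3x ÷ −x = −3. Subtract (−3)·D = 3x − 15. Remainder: 0.

R(x) = 0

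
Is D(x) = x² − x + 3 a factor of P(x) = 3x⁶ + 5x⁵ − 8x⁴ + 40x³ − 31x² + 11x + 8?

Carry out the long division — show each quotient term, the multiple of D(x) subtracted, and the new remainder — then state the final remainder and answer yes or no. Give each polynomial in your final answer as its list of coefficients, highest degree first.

Step 1: lead(3x⁶ + 5x⁵ − 8x⁴ + 40x³ − 31x² + 11x + 8) ÷ lead(D) = 3x⁶ ÷ x² = 3x⁴. Subtract (3x⁴)·D = 3x⁶ − 3x⁵ + 9x⁴. Remainder: 8x⁵ − 17x⁴ + 40x³ − 31x² + 11x + 8.
Step 2: lead(8x⁵ − 17x⁴ + 40x³ − 31x² + 11x + 8) ÷ lead(D) = 8x⁵ ÷ x² = 8x³. Subtract (8x³)·D = 8x⁵ − 8x⁴ + 24x³. Remainder: −9x⁴ + 16x³ − 31x² + 11x + 8.
Step 3: lead(−9x⁴ + 16x³ − 31x² + 11x + 8) ÷ lead(D) = −9x⁴ ÷ x² = −9x². Subtract (−9x²)·D = −9x⁴ + 9x³ − 27x². Remainder: 7x³ − 4x² + 11x + 8.
Step 4: lead(7x³ − 4x² + 11x + 8) ÷ lead(D) = 7x³ ÷ x² = 7x. Subtract (7x)·D = 7x³ − 7x² + 21x. Remainder: 3x² − 10x + 8.
Step 5: lead(3x² − 10x + 8) ÷ lead(D) = 3x² ÷ x² = 3. Subtract (3)·D = 3x² − 3x + 9. Remainder: −7x − 1.

R = [-7, -1], so D(x) is not a factor of P(x). no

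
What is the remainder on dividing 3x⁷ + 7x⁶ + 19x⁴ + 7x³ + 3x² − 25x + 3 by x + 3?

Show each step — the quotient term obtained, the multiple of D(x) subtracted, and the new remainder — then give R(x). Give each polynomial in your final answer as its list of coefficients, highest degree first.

Step 1: lead(3x⁷ + 7x⁶ + 19x⁴ + 7x³ + 3x² − 25x + 3) ÷ lead(D) = 3x⁷ ÷ x = 3x⁶. Subtract (3x⁶)·D = 3x⁷ + 9x⁶. Remainder: −2x⁶ + 19x⁴ + 7x³ + 3x² − 25x + 3.
Step 2: lead(−2x⁶ + 19x⁴ + 7x³ + 3x² − 25x + 3) ÷ lead(D) = −2x⁶ ÷ x = −2x⁵. Subtract (−2x⁵)·D = −2x⁶ − 6x⁵. Remainder: 6x⁵ + 19x⁴ + 7x³ + 3x² − 25x + 3.
Step 3: lead(6x⁵ + 19x⁴ + 7x³ + 3x² − 25x + 3) ÷ lead(D) = 6x⁵ ÷ x = 6x⁴. Subtract (6x⁴)·D = 6x⁵ + 18x⁴. Remainder: x⁴ + 7x³ + 3x² − 25x + 3.
Step 4: lead(x⁴ + 7x³ + 3x² − 25x + 3) ÷ lead(D) = x⁴ ÷ x = x³. Subtract (x³)·D = x⁴ + 3x³. Remainder: 4x³ + 3x² − 25x + 3.
Step 5: lead(4x³ + 3x² − 25x + 3) ÷ lead(D) = 4x³ ÷ x = 4x². Subtract (4x²)·D = 4x³ + 12x². Remainder: −9x² − 25x + 3.
Step 6: lead(−9x² − 25x + 3) ÷ lead(D) = −9x² ÷ x = −9x. Subtract (−9x)·D = −9x² − 27x. Remainder: 2x + 3.
Step 7: lead(2x + 3) ÷ lead(D) = 2x ÷ x = 2. Subtract (2)·D = 2x + 6. Remainder: −3.

R = [-3]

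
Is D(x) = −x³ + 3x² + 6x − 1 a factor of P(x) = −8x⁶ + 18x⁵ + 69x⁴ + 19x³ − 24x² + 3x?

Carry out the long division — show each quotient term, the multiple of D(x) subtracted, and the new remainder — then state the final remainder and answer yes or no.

Step 1: lead(−8x⁶ + 18x⁵ + 69x⁴ + 19x³ − 24x² + 3x) ÷ lead(D) = −8x⁶ ÷ −x³ = 8x³. Subtract (8x³)·D = −8x⁶ + 24x⁵ + 48x⁴ − 8x³. Remainder: −6x⁵ + 21x⁴ + 27x³ − 24x² + 3x.
Step 2: lead(−6x⁵ + 21x⁴ + 27x³ − 24x² + 3x) ÷ lead(D) = −6x⁵ ÷ −x³ = 6x². Subtract (6x²)·D = −6x⁵ + 18x⁴ + 36x³ − 6x². Remainder: 3x⁴ − 9x³ − 18x² + 3x.
Step 3: lead(3x⁴ − 9x³ − 18x² + 3x) ÷ lead(D) = 3x⁴ ÷ −x³ = −3x. Subtract (−3x)·D = 3x⁴ − 9x³ − 18x² + 3x. Remainder: 0.

R(x) = 0, so D(x) is a factor of P(x). yes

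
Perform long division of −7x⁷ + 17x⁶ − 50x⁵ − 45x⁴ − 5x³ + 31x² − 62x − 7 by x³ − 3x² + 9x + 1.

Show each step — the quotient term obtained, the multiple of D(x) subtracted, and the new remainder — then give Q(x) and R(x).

Q(x) = −7x⁴ − 4x³ + x² + x − 7; R(x) = 0

Step 1: lead(−7x⁷ + 17x⁶ − 50x⁵ − 45x⁴ − 5x³ + 31x² − 62x − 7) ÷ lead(D) = −7x⁷ ÷ x³ = −7x⁴. Subtract (−7x⁴)·D = −7x⁷ + 21x⁶ − 63x⁵ − 7x⁴. Remainder: −4x⁶ + 13x⁵ − 38x⁴ − 5x³ + 31x² − 62x − 7.
Step 2: lead(−4x⁶ + 13x⁵ − 38x⁴ − 5x³ + 31x² − 62x − 7) ÷ lead(D) = −4x⁶ ÷ x³ = −4x³. Subtract (−4x³)·D = −4x⁶ + 12x⁵ − 36x⁴ − 4x³. Remainder: x⁵ − 2x⁴ − x³ + 31x² − 62x − 7.
Step 3: lead(x⁵ − 2x⁴ − x³ + 31x² − 62x − 7) ÷ lead(D) = x⁵ ÷ x³ = x². Subtract (x²)·D = x⁵ − 3x⁴ + 9x³ + x². Remainder: x⁴ − 10x³ + 30x² − 62x − 7.
Step 4: lead(x⁴ − 10x³ + 30x² − 62x − 7) ÷ lead(D) = x⁴ ÷ x³ = x. Subtract (x)·D = x⁴ − 3x³ + 9x² + x. Remainder: −7x³ + 21x² − 63x − 7.
Step 5: lead(−7x³ + 21x² − 63x − 7) ÷ lead(D) = −7x³ ÷ x³ = −7. Subtract (−7)·D = −7x³ + 21x² − 63x − 7. Remainder: 0.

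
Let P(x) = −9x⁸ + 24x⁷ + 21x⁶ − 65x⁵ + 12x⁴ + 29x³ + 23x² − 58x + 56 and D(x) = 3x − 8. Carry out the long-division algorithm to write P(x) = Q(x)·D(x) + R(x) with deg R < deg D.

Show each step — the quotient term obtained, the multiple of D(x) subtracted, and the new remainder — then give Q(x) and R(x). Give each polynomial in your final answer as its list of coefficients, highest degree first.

Step 1: lead(−9x⁸ + 24x⁷ + 21x⁶ − 65x⁵ + 12x⁴ + 29x³ + 23x² − 58x + 56) ÷ lead(D) = −9x⁸ ÷ 3x = −3x⁷. Subtract (−3x⁷)·D = −9x⁸ + 24x⁷. Remainder: 21x⁶ − 65x⁵ + 12x⁴ + 29x³ + 23x² − 58x + 56.
Step 2: lead(21x⁶ − 65x⁵ + 12x⁴ + 29x³ + 23x² − 58x + 56) ÷ lead(D) = 21x⁶ ÷ 3x = 7x⁵. Subtract (7x⁵)·D = 21x⁶ − 56x⁵. Remainder: −9x⁵ + 12x⁴ + 29x³ + 23x² − 58x + 56.
Step 3: lead(−9x⁵ + 12x⁴ + 29x³ + 23x² − 58x + 56) ÷ lead(D) = −9x⁵ ÷ 3x = −3x⁴. Subtract (−3x⁴)·D = −9x⁵ + 24x⁴. Remainder: −12x⁴ + 29x³ + 23x² − 58x + 56.
Step 4: lead(−12x⁴ + 29x³ + 23x² − 58x + 56) ÷ lead(D) = −12x⁴ ÷ 3x = −4x³. Subtract (−4x³)·D = −12x⁴ + 32x³. Remainder: −3x³ + 23x² − 58x + 56.
Step 5: lead(−3x³ + 23x² − 58x + 56) ÷ lead(D) = −3x³ ÷ 3x = −x². Subtract (−x²)·D = −3x³ + 8x². Remainder: 15x² − 58x + 56.
Step 6: lead(15x² − 58x + 56) ÷ lead(D) = 15x² ÷ 3x = 5x. Subtract (5x)·D = 15x² − 40x. Remainder: −18x + 56.
Step 7: lead(−18x + 56) ÷ lead(D) = −18x ÷ 3x = −6. Subtract (−6)·D = −18x + 48. Remainder: 8.

Q = [-3, 0, 7, -3, -4, -1, 5, -6]; R = [8]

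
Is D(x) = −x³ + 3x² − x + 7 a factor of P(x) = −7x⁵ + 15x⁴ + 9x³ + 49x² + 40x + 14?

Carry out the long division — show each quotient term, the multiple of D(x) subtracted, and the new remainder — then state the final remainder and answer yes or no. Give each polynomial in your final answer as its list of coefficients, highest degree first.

Step 1: lead(−7x⁵ + 15x⁴ + 9x³ + 49x² + 40x + 14) ÷ lead(D) = −7x⁵ ÷ −x³ = 7x². Subtract (7x²)·D = −7x⁵ + 21x⁴ − 7x³ + 49x². Remainder: −6x⁴ + 16x³ + 40x + 14.
Step 2: lead(−6x⁴ + 16x³ + 40x + 14) ÷ lead(D) = −6x⁴ ÷ −x³ = 6x. Subtract (6x)·D = −6x⁴ + 18x³ − 6x² + 42x. Remainder: −2x³ + 6x² − 2x + 14.
Step 3: lead(−2x³ + 6x² − 2x + 14) ÷ lead(D) = −2x³ ÷ −x³ = 2. Subtract (2)·D = −2x³ + 6x² − 2x + 14. Remainder: 0.

R = [0], so D(x) is a factor of P(x). yes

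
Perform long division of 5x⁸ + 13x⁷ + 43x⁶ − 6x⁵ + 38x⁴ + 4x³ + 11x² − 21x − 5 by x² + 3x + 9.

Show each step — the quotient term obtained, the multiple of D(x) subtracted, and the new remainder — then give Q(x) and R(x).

Step 1: lead(5x⁸ + 13x⁷ + 43x⁶ − 6x⁵ + 38x⁴ + 4x³ + 11x² − 21x − 5) ÷ lead(D) = 5x⁸ ÷ x² = 5x⁶. Subtract (5x⁶)·D = 5x⁸ + 15x⁷ + 45x⁶. Remainder: −2x⁷ − 2x⁶ − 6x⁵ + 38x⁴ + 4x³ + 11x² − 21x − 5.
Step 2: lead(−2x⁷ − 2x⁶ − 6x⁵ + 38x⁴ + 4x³ + 11x² − 21x − 5) ÷ lead(D) = −2x⁷ ÷ x² = −2x⁵. Subtract (−2x⁵)·D = −2x⁷ − 6x⁶ − 18x⁵. Remainder: 4x⁶ + 12x⁵ + 38x⁴ + 4x³ + 11x² − 21x − 5.
Step 3: lead(4x⁶ + 12x⁵ + 38x⁴ + 4x³ + 11x² − 21x − 5) ÷ lead(D) = 4x⁶ ÷ x² = 4x⁴. Subtract (4x⁴)·D = 4x⁶ + 12x⁵ + 36x⁴. Remainder: 2x⁴ + 4x³ + 11x² − 21x − 5.
Step 4: lead(2x⁴ + 4x³ + 11x² − 21x − 5) ÷ lead(D) = 2x⁴ ÷ x² = 2x². Subtract (2x²)·D = 2x⁴ + 6x³ + 18x². Remainder: −2x³ − 7x² − 21x − 5.
Step 5: lead(−2x³ − 7x² − 21x − 5) ÷ lead(D) = −2x³ ÷ x² = −2x. Subtract (−2x)·D = −2x³ − 6x² − 18x. Remainder: −x² − 3x − 5.
Step 6: lead(−x² − 3x − 5) ÷ lead(D) = −x² ÷ x² = −1. Subtract (−1)·D = −x² − 3x − 9. Remainder: 4.

Q(x) = 5x⁶ − 2x⁵ + 4x⁴ + 2x² − 2x − 1; R(x) = 4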